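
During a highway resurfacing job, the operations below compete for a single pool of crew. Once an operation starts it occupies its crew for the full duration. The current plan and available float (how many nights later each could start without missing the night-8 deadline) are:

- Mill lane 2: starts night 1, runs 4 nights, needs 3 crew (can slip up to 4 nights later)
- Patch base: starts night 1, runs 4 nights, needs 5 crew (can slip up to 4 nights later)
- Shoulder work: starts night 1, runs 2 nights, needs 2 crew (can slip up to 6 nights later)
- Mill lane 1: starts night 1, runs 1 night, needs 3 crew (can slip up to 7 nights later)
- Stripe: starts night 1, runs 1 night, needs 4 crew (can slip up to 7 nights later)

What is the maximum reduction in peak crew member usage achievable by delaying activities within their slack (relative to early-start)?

10

Early-start peak: n1:17  n2:10  n3:8  n4:8  n5:0  n6:0  n7:0  n8:0 ⇒ 17.
Leveled (Mill lane 2@1, Patch base@5, Shoulder work@1, Mill lane 1@3, Stripe@4): n1:5  n2:5  n3:6  n4:7  n5:5  n6:5  n7:5  n8:5 ⇒ 7.
Reduction 17 − 7 = 10.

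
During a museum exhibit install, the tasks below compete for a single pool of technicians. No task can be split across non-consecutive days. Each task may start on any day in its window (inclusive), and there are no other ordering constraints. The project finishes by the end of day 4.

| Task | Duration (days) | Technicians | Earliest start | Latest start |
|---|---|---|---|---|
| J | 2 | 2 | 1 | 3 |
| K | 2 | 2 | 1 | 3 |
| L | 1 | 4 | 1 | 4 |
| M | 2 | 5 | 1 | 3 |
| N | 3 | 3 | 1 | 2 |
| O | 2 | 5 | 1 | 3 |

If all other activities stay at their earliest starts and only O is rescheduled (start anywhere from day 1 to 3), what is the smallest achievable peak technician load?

O@1: d1:21  d2:17  d3:3  d4:0 → peak 21
O@2: d1:16  d2:17  d3:8  d4:0 → peak 17
O@3: d1:16  d2:12  d3:8  d4:5 → peak 16
Best is O@3, peak 16.

16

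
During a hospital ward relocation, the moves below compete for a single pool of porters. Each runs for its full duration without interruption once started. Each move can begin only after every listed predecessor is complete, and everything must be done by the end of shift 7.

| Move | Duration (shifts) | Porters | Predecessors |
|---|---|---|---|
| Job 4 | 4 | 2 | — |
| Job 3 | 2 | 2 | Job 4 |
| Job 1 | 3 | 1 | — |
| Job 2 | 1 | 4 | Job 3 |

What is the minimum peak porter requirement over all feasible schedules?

4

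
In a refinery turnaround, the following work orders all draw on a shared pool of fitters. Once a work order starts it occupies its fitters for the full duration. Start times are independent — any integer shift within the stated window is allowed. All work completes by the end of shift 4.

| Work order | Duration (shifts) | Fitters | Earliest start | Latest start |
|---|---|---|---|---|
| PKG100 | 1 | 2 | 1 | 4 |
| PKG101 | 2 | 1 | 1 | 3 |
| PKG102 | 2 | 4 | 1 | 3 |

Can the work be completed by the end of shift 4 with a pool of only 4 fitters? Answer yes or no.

Schedule PKG100@1, PKG101@1, PKG102@3: s1:3  s2:1  s3:4  s4:4 — peak 4 ≤ 4.

yes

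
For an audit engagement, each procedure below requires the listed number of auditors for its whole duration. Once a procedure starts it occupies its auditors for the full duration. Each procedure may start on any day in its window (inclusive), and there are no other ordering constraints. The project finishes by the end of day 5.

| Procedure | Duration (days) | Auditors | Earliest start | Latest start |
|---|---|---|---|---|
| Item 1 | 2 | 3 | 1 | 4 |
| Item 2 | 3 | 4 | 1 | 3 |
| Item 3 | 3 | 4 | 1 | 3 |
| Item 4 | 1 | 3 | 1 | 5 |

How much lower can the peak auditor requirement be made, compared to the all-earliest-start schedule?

Early-start peak: d1:14  d2:11  d3:8  d4:0  d5:0 ⇒ 14.
Leveled (Item 1@1, Item 2@1, Item 3@3, Item 4@4): d1:7  d2:7  d3:8  d4:7  d5:4 ⇒ 8.
Reduction 14 − 8 = 6.

6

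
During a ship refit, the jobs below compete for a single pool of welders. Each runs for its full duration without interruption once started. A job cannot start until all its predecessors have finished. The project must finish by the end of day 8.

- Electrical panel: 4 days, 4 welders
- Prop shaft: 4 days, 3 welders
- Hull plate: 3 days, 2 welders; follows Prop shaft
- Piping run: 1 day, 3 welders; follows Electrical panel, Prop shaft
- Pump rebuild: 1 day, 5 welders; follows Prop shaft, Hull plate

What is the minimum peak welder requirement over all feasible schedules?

7

Schedule Electrical panel@1, Prop shaft@1, Hull plate@5, Piping run@5, Pump rebuild@8: d1:7  d2:7  d3:7  d4:7  d5:5  d6:2  d7:2  d8:5 — peak 7.
No arrangement of the 10 feasible schedules does better.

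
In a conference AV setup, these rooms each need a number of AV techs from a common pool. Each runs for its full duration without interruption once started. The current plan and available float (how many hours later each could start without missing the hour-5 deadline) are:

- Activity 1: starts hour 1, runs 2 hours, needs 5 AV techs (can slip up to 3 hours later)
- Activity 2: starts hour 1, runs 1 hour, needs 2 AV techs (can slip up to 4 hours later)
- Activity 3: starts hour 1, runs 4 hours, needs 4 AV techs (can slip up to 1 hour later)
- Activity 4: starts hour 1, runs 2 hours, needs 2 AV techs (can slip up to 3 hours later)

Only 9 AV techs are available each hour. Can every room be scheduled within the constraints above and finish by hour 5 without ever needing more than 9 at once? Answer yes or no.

yes

Schedule Activity 1@1, Activity 2@1, Activity 3@2, Activity 4@3: h1:7  h2:9  h3:6  h4:6  h5:4 — peak 9 ≤ 9.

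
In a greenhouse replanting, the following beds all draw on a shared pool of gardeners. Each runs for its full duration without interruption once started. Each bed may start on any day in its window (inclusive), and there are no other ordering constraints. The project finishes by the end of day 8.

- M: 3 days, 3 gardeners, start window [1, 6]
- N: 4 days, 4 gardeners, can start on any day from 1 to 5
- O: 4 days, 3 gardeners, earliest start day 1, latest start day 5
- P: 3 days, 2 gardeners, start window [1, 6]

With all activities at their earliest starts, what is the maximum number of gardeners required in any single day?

12

Early-start schedule: M@1, N@1, O@1, P@1.
Load per day: day 1: 12, day 2: 12, day 3: 12, day 4: 7, day 5: 0, day 6: 0, day 7: 0, day 8: 0.
Peak is 12.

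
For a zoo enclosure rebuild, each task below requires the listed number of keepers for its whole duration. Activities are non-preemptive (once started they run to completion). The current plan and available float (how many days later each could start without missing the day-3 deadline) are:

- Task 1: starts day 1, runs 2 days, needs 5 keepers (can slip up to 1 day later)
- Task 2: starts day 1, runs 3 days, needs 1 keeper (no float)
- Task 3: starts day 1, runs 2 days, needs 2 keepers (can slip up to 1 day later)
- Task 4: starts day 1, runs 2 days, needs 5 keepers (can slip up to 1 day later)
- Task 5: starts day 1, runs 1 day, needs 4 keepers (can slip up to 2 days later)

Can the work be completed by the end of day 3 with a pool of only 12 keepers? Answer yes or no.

The minimum achievable peak is 13; 12 < 13, so no feasible schedule stays within the cap.

no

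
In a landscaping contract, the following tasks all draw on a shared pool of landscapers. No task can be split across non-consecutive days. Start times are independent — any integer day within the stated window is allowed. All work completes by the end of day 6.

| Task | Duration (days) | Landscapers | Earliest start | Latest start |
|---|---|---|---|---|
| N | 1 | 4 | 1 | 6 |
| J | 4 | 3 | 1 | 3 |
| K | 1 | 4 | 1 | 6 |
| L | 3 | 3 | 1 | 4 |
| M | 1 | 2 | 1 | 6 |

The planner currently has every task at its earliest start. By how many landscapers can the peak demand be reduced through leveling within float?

Early-start peak: d1:16  d2:6  d3:6  d4:3  d5:0  d6:0 ⇒ 16.
Leveled (N@1, J@2, K@6, L@2, M@1): d1:6  d2:6  d3:6  d4:6  d5:3  d6:4 ⇒ 6.
Reduction 16 − 6 = 10.

10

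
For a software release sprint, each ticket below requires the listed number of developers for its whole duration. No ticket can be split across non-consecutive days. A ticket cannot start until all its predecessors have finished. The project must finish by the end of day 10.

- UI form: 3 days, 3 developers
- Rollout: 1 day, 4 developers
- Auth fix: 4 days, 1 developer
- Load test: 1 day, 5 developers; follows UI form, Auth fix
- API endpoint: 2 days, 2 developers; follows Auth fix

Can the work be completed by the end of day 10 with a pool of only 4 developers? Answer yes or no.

The minimum achievable peak is 5; 4 < 5, so no feasible schedule stays within the cap.

no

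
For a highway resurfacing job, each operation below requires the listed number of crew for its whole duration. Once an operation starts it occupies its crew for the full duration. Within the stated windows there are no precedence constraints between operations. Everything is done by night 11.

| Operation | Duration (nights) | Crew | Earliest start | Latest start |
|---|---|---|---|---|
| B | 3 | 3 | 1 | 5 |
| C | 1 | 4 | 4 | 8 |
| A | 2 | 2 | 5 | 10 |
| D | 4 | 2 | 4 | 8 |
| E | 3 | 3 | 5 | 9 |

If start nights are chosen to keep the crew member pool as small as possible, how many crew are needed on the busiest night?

Early-start (B@1, C@4, A@5, D@4, E@5) gives peak 7: n1:3  n2:3  n3:3  n4:6  n5:7  n6:7  n7:5  n8:0  n9:0  n10:0  n11:0.
Shift D→5, E→9.
Schedule B@1, C@4, A@5, D@5, E@9: n1:3  n2:3  n3:3  n4:4  n5:4  n6:4  n7:2  n8:2  n9:3  n10:3  n11:3 — peak 4.
Total crew member-nights = 34 over 11 nights ⇒ peak ≥ ⌈34/11⌉ = 4, so 4 is optimal.

4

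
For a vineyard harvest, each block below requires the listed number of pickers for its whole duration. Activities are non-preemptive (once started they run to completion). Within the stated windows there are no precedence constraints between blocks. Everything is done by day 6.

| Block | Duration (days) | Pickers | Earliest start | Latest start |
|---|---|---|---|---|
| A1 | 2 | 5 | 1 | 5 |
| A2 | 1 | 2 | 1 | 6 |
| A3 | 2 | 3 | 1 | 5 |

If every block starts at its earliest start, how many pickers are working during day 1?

10

At early start, day 1 has: A1, A2, A3.
Demand: 5 + 2 + 3 = 10.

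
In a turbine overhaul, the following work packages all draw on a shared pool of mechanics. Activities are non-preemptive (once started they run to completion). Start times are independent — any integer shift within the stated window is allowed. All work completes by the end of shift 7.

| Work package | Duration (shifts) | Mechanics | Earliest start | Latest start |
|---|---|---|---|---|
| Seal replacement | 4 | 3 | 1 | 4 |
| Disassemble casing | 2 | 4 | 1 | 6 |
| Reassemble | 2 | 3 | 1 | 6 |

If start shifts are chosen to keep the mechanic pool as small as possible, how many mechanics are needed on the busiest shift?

6

Early-start (Seal replacement@1, Disassemble casing@1, Reassemble@1) gives peak 10: s1:10  s2:10  s3:3  s4:3  s5:0  s6:0  s7:0.
Shift Disassemble casing→5.
Schedule Seal replacement@1, Disassemble casing@5, Reassemble@1: s1:6  s2:6  s3:3  s4:3  s5:4  s6:4  s7:0 — peak 6.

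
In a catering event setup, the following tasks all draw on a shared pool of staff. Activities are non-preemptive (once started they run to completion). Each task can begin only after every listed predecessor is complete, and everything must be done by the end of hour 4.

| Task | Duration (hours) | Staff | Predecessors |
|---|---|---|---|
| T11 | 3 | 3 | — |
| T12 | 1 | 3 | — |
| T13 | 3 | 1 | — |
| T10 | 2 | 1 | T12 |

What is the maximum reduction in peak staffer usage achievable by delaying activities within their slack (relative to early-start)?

Early-start peak: h1:7  h2:5  h3:5  h4:0 ⇒ 7.
Leveled (T11@2, T12@1, T13@1, T10@2): h1:4  h2:5  h3:5  h4:3 ⇒ 5.
Reduction 7 − 5 = 2.

2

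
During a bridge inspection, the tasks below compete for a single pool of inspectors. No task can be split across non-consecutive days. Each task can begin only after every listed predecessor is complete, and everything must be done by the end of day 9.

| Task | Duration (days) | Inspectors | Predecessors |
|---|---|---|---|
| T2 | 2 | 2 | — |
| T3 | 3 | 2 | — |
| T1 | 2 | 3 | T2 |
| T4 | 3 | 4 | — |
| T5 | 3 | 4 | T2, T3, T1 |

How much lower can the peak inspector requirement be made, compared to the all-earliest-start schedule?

3

Early-start peak: d1:8  d2:8  d3:9  d4:3  d5:4  d6:4  d7:4  d8:0  d9:0 ⇒ 9.
Leveled (T2@1, T3@3, T1@4, T4@1, T5@6): d1:6  d2:6  d3:6  d4:5  d5:5  d6:4  d7:4  d8:4  d9:0 ⇒ 6.
Reduction 9 − 6 = 3.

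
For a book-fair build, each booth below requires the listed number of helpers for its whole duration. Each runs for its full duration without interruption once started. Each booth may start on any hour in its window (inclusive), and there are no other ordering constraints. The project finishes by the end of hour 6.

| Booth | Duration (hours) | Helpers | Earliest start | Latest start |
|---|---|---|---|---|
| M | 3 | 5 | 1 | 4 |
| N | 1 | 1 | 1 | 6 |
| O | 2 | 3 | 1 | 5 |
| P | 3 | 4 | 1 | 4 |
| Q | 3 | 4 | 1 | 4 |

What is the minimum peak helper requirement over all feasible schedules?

Early-start (M@1, N@1, O@1, P@1, Q@1) gives peak 17: h1:17  h2:16  h3:13  h4:0  h5:0  h6:0.
Shift O→2, P→4, Q→4.
Schedule M@1, N@1, O@2, P@4, Q@4: h1:6  h2:8  h3:8  h4:8  h5:8  h6:8 — peak 8.
Total helper-hours = 46 over 6 hours ⇒ peak ≥ ⌈46/6⌉ = 8, so 8 is optimal.

8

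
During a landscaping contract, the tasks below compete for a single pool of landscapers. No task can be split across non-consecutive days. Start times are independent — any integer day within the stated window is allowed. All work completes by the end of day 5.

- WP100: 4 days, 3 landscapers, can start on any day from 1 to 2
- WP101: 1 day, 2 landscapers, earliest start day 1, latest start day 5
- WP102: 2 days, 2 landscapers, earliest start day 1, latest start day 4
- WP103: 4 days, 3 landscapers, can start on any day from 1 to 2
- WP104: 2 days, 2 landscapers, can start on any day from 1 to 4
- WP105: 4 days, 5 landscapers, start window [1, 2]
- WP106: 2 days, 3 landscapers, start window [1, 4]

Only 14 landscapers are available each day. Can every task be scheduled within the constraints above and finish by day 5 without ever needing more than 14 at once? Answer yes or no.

The minimum achievable peak is 15; 14 < 15, so no feasible schedule stays within the cap.

no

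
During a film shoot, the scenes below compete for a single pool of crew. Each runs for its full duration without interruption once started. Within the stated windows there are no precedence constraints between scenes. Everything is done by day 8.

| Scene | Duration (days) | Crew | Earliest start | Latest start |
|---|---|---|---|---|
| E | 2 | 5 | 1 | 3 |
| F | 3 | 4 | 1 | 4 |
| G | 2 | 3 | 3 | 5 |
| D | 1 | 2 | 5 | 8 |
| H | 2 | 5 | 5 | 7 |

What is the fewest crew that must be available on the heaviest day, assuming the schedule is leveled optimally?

Early-start (E@1, F@1, G@3, D@5, H@5) gives peak 9: d1:9  d2:9  d3:7  d4:3  d5:7  d6:5  d7:0  d8:0.
Shift F→3, H→6.
Schedule E@1, F@3, G@3, D@5, H@6: d1:5  d2:5  d3:7  d4:7  d5:6  d6:5  d7:5  d8:0 — peak 7.

7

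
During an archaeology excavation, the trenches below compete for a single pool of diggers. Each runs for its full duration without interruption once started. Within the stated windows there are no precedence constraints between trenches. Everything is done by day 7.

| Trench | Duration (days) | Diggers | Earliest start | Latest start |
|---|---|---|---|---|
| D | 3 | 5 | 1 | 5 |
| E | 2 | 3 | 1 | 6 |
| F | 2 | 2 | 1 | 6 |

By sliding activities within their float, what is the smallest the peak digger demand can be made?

Early-start (D@1, E@1, F@1) gives peak 10: d1:10  d2:10  d3:5  d4:0  d5:0  d6:0  d7:0.
Shift E→4, F→4.
Schedule D@1, E@4, F@4: d1:5  d2:5  d3:5  d4:5  d5:5  d6:0  d7:0 — peak 5.

5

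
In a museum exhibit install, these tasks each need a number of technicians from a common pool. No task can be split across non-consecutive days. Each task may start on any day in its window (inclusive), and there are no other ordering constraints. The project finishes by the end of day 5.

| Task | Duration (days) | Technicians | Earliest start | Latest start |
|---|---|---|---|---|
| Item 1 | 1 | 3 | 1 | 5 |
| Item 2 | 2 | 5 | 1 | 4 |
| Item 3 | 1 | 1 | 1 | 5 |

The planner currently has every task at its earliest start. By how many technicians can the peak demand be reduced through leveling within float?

Early-start peak: d1:9  d2:5  d3:0  d4:0  d5:0 ⇒ 9.
Leveled (Item 1@1, Item 2@2, Item 3@1): d1:4  d2:5  d3:5  d4:0  d5:0 ⇒ 5.
Reduction 9 − 5 = 4.

4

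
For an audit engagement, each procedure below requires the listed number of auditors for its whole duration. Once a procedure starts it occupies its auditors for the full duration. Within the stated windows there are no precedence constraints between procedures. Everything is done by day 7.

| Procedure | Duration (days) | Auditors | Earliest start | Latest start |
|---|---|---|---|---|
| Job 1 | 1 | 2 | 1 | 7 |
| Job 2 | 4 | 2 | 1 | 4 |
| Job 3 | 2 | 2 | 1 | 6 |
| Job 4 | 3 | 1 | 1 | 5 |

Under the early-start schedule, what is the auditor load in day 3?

3

At early start, day 3 has: Job 2, Job 4.
Demand: 2 + 1 = 3.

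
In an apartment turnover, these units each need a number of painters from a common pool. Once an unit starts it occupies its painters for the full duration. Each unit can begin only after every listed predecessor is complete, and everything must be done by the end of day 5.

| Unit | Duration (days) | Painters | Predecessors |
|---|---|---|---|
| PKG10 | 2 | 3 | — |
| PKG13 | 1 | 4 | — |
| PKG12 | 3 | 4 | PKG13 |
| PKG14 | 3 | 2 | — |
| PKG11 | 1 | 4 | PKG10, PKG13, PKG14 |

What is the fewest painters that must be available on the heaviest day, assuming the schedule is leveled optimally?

Early-start (PKG10@1, PKG13@1, PKG12@2, PKG14@1, PKG11@4) gives peak 9: d1:9  d2:9  d3:6  d4:8  d5:0.
Shift PKG12→3, PKG14→2, PKG11→5.
Schedule PKG10@1, PKG13@1, PKG12@3, PKG14@2, PKG11@5: d1:7  d2:5  d3:6  d4:6  d5:8 — peak 8.
No arrangement of the 24 feasible schedules does better.

8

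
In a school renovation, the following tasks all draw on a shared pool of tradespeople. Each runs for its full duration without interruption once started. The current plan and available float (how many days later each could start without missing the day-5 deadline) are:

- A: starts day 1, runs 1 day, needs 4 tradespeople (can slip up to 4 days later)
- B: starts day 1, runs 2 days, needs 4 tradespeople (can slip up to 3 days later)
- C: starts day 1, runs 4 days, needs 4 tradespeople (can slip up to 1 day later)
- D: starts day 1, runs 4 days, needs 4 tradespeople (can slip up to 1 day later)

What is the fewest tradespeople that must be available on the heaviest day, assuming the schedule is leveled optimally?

Early-start (A@1, B@1, C@1, D@1) gives peak 16: d1:16  d2:12  d3:8  d4:8  d5:0.
Shift D→2.
Schedule A@1, B@1, C@1, D@2: d1:12  d2:12  d3:8  d4:8  d5:4 — peak 12.

12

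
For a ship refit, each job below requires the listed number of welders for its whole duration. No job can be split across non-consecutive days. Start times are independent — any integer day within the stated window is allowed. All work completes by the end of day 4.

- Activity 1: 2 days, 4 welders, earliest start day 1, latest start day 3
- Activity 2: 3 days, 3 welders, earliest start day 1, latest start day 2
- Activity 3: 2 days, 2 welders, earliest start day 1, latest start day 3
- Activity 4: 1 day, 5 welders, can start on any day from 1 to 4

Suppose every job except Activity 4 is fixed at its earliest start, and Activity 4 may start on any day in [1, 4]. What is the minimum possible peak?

9

Activity 4@1: d1:14  d2:9  d3:3  d4:0 → peak 14
Activity 4@2: d1:9  d2:14  d3:3  d4:0 → peak 14
Activity 4@3: d1:9  d2:9  d3:8  d4:0 → peak 9
Activity 4@4: d1:9  d2:9  d3:3  d4:5 → peak 9
Best is Activity 4@3, peak 9.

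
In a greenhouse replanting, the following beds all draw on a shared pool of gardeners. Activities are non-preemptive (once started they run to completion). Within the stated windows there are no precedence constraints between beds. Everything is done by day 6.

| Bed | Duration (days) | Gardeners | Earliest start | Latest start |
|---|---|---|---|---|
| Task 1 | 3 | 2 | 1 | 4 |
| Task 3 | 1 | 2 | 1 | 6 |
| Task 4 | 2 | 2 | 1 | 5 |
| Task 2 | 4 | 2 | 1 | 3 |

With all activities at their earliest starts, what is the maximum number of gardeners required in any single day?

Early-start schedule: Task 1@1, Task 3@1, Task 4@1, Task 2@1.
Load per day: day 1: 8, day 2: 6, day 3: 4, day 4: 2, day 5: 0, day 6: 0.
Peak is 8.

8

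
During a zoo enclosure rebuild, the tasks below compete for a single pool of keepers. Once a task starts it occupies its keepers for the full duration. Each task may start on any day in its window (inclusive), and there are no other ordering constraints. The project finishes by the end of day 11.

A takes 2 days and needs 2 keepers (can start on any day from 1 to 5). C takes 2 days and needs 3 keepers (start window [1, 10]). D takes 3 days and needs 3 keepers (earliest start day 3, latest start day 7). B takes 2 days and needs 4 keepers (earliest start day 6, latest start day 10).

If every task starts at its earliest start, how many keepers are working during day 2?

5

At early start, day 2 has: A, C.
Demand: 2 + 3 = 5.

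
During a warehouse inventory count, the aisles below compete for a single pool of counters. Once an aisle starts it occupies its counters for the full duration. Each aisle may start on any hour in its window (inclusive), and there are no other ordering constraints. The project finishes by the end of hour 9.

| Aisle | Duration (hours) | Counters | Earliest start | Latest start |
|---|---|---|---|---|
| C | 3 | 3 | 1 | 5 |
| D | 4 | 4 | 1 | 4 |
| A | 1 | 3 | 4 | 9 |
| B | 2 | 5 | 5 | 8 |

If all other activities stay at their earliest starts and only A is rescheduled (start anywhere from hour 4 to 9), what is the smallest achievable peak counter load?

7

A@4: h1:7  h2:7  h3:7  h4:7  h5:5  h6:5  h7:0  h8:0  h9:0 → peak 7
A@5: h1:7  h2:7  h3:7  h4:4  h5:8  h6:5  h7:0  h8:0  h9:0 → peak 8
A@6: h1:7  h2:7  h3:7  h4:4  h5:5  h6:8  h7:0  h8:0  h9:0 → peak 8
A@7: h1:7  h2:7  h3:7  h4:4  h5:5  h6:5  h7:3  h8:0  h9:0 → peak 7
A@8: h1:7  h2:7  h3:7  h4:4  h5:5  h6:5  h7:0  h8:3  h9:0 → peak 7
A@9: h1:7  h2:7  h3:7  h4:4  h5:5  h6:5  h7:0  h8:0  h9:3 → peak 7
Best is A@4, peak 7.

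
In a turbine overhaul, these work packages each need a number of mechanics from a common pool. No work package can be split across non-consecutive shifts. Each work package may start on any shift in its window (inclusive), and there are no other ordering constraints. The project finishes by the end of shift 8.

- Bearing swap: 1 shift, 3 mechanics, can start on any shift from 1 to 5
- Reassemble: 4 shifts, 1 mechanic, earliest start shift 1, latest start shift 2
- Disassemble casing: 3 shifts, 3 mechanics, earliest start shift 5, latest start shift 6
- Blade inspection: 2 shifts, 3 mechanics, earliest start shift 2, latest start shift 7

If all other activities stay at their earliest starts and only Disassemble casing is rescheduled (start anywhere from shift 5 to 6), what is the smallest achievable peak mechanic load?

4

Disassemble casing@5: s1:4  s2:4  s3:4  s4:1  s5:3  s6:3  s7:3  s8:0 → peak 4
Disassemble casing@6: s1:4  s2:4  s3:4  s4:1  s5:0  s6:3  s7:3  s8:3 → peak 4
Best is Disassemble casing@5, peak 4.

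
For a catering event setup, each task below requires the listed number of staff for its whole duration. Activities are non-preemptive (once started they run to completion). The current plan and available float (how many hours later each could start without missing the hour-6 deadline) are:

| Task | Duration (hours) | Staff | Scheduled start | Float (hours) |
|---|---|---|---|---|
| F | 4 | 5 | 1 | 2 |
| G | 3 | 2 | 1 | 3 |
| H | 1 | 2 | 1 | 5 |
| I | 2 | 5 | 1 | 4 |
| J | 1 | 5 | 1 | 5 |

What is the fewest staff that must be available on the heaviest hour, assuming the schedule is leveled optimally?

10

Early-start (F@1, G@1, H@1, I@1, J@1) gives peak 19: h1:19  h2:12  h3:7  h4:5  h5:0  h6:0.
Shift I→4, J→5.
Schedule F@1, G@1, H@1, I@4, J@5: h1:9  h2:7  h3:7  h4:10  h5:10  h6:0 — peak 10.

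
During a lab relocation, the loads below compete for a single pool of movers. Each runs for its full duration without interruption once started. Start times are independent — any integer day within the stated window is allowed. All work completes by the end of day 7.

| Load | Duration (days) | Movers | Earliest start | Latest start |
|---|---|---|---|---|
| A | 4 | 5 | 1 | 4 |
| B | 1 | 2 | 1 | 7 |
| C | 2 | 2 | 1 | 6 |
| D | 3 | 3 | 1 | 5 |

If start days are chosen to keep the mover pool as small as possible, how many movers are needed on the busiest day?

5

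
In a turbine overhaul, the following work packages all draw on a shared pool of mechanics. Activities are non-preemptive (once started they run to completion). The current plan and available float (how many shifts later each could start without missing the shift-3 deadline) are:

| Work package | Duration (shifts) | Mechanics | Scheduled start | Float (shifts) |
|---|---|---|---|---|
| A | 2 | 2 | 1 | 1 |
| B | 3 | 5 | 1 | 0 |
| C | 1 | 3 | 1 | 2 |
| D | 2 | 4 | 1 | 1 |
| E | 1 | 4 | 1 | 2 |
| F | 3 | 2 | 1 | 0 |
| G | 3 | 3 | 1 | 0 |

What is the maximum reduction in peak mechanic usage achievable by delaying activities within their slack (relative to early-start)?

Early-start peak: s1:23  s2:16  s3:10 ⇒ 23.
Leveled (A@1, B@1, C@3, D@1, E@3, F@1, G@1): s1:16  s2:16  s3:17 ⇒ 17.
Reduction 23 − 17 = 6.

6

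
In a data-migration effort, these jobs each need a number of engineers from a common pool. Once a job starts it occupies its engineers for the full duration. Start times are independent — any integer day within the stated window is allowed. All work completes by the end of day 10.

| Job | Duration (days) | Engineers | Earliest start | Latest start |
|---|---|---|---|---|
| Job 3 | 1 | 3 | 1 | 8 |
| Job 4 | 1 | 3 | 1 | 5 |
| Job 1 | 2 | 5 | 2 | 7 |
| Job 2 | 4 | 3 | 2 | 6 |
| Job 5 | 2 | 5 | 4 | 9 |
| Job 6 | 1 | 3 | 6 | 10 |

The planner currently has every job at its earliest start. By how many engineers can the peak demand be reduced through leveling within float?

2

Early-start peak: d1:6  d2:8  d3:8  d4:8  d5:8  d6:3  d7:0  d8:0  d9:0  d10:0 ⇒ 8.
Leveled (Job 3@1, Job 4@1, Job 1@2, Job 2@4, Job 5@8, Job 6@6): d1:6  d2:5  d3:5  d4:3  d5:3  d6:6  d7:3  d8:5  d9:5  d10:0 ⇒ 6.
Reduction 8 − 6 = 2.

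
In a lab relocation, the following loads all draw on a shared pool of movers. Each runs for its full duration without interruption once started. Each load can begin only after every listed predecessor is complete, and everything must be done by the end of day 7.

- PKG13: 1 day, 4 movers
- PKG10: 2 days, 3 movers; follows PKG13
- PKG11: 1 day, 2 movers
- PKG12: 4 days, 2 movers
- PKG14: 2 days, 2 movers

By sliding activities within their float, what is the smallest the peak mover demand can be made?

4

Early-start (PKG13@1, PKG10@2, PKG11@1, PKG12@1, PKG14@1) gives peak 10: d1:10  d2:7  d3:5  d4:2  d5:0  d6:0  d7:0.
Shift PKG11→4, PKG12→4, PKG14→5.
Schedule PKG13@1, PKG10@2, PKG11@4, PKG12@4, PKG14@5: d1:4  d2:3  d3:3  d4:4  d5:4  d6:4  d7:2 — peak 4.
Total mover-days = 24 over 7 days ⇒ peak ≥ ⌈24/7⌉ = 4, so 4 is optimal.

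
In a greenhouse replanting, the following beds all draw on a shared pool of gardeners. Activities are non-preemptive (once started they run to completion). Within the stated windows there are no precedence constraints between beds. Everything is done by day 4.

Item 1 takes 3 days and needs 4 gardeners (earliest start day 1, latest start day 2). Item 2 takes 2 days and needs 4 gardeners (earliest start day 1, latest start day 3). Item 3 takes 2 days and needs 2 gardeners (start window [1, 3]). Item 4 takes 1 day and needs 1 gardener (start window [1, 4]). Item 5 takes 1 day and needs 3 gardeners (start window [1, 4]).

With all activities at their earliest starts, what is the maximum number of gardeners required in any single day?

14

Early-start schedule: Item 1@1, Item 2@1, Item 3@1, Item 4@1, Item 5@1.
Load per day: day 1: 14, day 2: 10, day 3: 4, day 4: 0.
Peak is 14.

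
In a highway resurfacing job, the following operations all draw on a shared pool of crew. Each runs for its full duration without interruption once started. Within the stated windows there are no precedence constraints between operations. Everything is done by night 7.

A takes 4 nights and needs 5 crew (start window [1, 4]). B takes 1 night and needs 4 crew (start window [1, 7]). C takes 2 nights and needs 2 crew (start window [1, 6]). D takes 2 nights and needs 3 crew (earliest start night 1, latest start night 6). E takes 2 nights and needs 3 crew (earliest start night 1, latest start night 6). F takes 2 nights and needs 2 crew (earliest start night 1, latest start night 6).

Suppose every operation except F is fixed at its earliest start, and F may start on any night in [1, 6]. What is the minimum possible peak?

F@1: n1:19  n2:15  n3:5  n4:5  n5:0  n6:0  n7:0 → peak 19
F@2: n1:17  n2:15  n3:7  n4:5  n5:0  n6:0  n7:0 → peak 17
F@3: n1:17  n2:13  n3:7  n4:7  n5:0  n6:0  n7:0 → peak 17
F@4: n1:17  n2:13  n3:5  n4:7  n5:2  n6:0  n7:0 → peak 17
F@5: n1:17  n2:13  n3:5  n4:5  n5:2  n6:2  n7:0 → peak 17
F@6: n1:17  n2:13  n3:5  n4:5  n5:0  n6:2  n7:2 → peak 17
Best is F@2, peak 17.

17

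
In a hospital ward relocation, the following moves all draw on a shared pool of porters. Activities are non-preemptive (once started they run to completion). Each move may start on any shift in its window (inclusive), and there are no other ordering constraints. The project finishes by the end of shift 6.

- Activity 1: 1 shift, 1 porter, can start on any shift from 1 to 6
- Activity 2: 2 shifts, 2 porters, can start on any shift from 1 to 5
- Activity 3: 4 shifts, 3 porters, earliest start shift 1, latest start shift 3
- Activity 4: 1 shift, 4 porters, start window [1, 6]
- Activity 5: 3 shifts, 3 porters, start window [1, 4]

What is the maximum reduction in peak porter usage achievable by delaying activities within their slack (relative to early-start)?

7

Early-start peak: s1:13  s2:8  s3:6  s4:3  s5:0  s6:0 ⇒ 13.
Leveled (Activity 1@1, Activity 2@1, Activity 3@1, Activity 4@6, Activity 5@3): s1:6  s2:5  s3:6  s4:6  s5:3  s6:4 ⇒ 6.
Reduction 13 − 6 = 7.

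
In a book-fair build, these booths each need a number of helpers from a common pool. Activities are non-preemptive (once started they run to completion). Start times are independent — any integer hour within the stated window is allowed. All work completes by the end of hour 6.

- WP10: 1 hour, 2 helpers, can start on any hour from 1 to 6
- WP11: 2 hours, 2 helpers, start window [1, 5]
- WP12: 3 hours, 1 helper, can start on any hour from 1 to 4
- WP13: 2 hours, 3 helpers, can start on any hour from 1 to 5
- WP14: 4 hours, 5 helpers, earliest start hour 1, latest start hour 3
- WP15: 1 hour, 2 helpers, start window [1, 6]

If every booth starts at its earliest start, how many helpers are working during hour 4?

5

At early start, hour 4 has: WP14.
Demand: 5 = 5.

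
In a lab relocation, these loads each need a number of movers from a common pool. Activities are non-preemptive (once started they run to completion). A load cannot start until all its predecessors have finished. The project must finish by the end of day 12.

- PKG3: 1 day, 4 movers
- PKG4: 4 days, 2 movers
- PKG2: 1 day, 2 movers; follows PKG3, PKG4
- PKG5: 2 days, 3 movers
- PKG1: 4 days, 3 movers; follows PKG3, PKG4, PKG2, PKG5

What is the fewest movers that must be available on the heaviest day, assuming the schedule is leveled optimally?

4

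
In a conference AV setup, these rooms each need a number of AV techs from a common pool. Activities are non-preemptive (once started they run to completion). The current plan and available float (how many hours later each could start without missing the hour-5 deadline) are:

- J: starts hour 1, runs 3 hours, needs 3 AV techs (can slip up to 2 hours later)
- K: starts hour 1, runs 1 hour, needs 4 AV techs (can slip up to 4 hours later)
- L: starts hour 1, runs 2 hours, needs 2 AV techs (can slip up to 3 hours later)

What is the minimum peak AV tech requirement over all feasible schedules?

Early-start (J@1, K@1, L@1) gives peak 9: h1:9  h2:5  h3:3  h4:0  h5:0.
Shift K→4.
Schedule J@1, K@4, L@1: h1:5  h2:5  h3:3  h4:4  h5:0 — peak 5.

5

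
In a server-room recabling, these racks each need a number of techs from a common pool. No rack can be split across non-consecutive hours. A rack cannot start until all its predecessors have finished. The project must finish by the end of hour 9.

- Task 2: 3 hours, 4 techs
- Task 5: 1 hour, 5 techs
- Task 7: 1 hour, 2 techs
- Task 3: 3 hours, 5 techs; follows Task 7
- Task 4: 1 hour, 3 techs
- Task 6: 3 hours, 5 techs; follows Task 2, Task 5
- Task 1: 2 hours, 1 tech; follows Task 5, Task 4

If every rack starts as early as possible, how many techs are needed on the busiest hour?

14

Early-start schedule: Task 2@1, Task 5@1, Task 7@1, Task 3@2, Task 4@1, Task 6@4, Task 1@2.
Load per hour: hour 1: 14, hour 2: 10, hour 3: 10, hour 4: 10, hour 5: 5, hour 6: 5, hour 7: 0, hour 8: 0, hour 9: 0.
Peak is 14.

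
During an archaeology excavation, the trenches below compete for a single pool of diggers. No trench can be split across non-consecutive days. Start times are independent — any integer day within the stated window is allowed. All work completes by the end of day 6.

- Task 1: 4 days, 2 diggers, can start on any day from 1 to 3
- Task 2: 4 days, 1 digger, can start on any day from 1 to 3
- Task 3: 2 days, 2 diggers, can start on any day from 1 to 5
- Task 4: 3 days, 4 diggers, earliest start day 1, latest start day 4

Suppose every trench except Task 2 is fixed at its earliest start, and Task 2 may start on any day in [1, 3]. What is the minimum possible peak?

Task 2@1: d1:9  d2:9  d3:7  d4:3  d5:0  d6:0 → peak 9
Task 2@2: d1:8  d2:9  d3:7  d4:3  d5:1  d6:0 → peak 9
Task 2@3: d1:8  d2:8  d3:7  d4:3  d5:1  d6:1 → peak 8
Best is Task 2@3, peak 8.

8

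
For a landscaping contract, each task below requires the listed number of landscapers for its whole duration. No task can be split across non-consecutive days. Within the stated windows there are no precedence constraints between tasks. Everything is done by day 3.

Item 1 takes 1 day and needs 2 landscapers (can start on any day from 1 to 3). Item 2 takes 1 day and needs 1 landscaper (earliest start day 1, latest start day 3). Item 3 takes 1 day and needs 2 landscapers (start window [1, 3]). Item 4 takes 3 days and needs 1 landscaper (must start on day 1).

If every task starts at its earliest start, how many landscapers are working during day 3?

At early start, day 3 has: Item 4.
Demand: 1 = 1.

1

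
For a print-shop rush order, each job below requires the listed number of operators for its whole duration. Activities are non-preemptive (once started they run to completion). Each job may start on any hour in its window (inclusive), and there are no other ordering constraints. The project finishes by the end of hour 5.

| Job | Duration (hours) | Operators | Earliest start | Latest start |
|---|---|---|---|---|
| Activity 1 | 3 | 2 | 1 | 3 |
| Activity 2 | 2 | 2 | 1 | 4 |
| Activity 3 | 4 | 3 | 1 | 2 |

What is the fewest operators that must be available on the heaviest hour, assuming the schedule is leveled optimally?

Early-start (Activity 1@1, Activity 2@1, Activity 3@1) gives peak 7: h1:7  h2:7  h3:5  h4:3  h5:0.
Shift Activity 2→4.
Schedule Activity 1@1, Activity 2@4, Activity 3@1: h1:5  h2:5  h3:5  h4:5  h5:2 — peak 5.
Total operator-hours = 22 over 5 hours ⇒ peak ≥ ⌈22/5⌉ = 5, so 5 is optimal.

5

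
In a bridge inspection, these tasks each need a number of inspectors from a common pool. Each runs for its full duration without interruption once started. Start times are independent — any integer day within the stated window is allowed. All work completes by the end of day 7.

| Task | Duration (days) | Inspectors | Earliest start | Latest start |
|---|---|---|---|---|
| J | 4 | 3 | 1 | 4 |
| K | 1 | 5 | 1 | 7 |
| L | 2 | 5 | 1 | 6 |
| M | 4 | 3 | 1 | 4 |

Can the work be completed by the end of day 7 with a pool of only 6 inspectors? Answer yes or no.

Schedule J@1, K@5, L@6, M@1: d1:6  d2:6  d3:6  d4:6  d5:5  d6:5  d7:5 — peak 6 ≤ 6.

yes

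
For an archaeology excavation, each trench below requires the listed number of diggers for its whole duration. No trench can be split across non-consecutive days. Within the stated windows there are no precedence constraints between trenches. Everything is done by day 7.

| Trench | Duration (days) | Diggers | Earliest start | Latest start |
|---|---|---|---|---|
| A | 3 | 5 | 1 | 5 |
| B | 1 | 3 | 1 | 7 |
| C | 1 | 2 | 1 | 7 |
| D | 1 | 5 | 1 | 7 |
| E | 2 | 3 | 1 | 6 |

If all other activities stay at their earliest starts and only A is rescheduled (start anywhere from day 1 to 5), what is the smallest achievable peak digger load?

A@1: d1:18  d2:8  d3:5  d4:0  d5:0  d6:0  d7:0 → peak 18
A@2: d1:13  d2:8  d3:5  d4:5  d5:0  d6:0  d7:0 → peak 13
A@3: d1:13  d2:3  d3:5  d4:5  d5:5  d6:0  d7:0 → peak 13
A@4: d1:13  d2:3  d3:0  d4:5  d5:5  d6:5  d7:0 → peak 13
A@5: d1:13  d2:3  d3:0  d4:0  d5:5  d6:5  d7:5 → peak 13
Best is A@2, peak 13.

13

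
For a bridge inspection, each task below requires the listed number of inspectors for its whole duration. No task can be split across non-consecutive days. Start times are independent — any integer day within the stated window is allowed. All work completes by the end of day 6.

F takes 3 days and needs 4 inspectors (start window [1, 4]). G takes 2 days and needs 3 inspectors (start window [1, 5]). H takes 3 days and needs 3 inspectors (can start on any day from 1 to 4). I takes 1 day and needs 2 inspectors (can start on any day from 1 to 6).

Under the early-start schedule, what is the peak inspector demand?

Early-start schedule: F@1, G@1, H@1, I@1.
Load per day: day 1: 12, day 2: 10, day 3: 7, day 4: 0, day 5: 0, day 6: 0.
Peak is 12.

12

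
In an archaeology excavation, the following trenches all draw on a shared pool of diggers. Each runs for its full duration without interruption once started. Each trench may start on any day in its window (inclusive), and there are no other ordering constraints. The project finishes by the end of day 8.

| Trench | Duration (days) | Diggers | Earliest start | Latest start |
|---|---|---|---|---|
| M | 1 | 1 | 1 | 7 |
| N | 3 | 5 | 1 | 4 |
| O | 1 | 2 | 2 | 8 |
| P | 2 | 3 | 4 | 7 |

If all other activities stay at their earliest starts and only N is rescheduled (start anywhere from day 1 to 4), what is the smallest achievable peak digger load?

7

N@1: d1:6  d2:7  d3:5  d4:3  d5:3  d6:0  d7:0  d8:0 → peak 7
N@2: d1:1  d2:7  d3:5  d4:8  d5:3  d6:0  d7:0  d8:0 → peak 8
N@3: d1:1  d2:2  d3:5  d4:8  d5:8  d6:0  d7:0  d8:0 → peak 8
N@4: d1:1  d2:2  d3:0  d4:8  d5:8  d6:5  d7:0  d8:0 → peak 8
Best is N@1, peak 7.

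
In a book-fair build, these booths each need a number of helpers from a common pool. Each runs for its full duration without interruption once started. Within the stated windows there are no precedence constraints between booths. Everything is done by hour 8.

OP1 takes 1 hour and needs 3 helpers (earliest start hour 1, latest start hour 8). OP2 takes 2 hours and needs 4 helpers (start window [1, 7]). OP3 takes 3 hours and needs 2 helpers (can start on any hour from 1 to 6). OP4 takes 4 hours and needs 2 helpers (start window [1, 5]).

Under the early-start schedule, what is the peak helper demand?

11

Early-start schedule: OP1@1, OP2@1, OP3@1, OP4@1.
Load per hour: hour 1: 11, hour 2: 8, hour 3: 4, hour 4: 2, hour 5: 0, hour 6: 0, hour 7: 0, hour 8: 0.
Peak is 11.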